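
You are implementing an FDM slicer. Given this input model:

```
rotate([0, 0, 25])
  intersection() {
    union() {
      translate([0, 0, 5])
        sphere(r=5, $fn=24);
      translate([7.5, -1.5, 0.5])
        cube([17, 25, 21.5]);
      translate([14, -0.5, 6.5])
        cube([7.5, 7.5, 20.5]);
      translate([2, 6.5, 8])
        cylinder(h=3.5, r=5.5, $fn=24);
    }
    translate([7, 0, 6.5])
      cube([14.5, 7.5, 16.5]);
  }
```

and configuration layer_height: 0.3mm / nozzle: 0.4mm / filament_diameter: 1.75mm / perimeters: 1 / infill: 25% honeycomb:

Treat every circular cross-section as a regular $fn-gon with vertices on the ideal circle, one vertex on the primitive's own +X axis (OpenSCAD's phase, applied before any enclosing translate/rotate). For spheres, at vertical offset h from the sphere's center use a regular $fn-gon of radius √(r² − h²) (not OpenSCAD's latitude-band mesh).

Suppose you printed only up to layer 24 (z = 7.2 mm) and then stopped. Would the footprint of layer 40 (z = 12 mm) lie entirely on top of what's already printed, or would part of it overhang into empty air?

entirely on top

Compare the two slices. At z = 7.2: the r=5 sphere slices to a regular 24-gon of circumradius 4.490 (√(r²−h²) with h=2.2 from center) (area = (24/2)·4.490²·sin(360°/24) = 62.61 mm²); the cube at (7.5, -1.5) (footprint 17×25) is included at this height (area 425.00 mm²); the 7.5×7.5 cube at (14, -0.5) contributes its full rectangle (area 56.25 mm²); the cylinder at (2, 6.5) is not intersected at this z (z outside [8, 11.5]); Combining (union): the regions partially overlap — summed areas 543.86 mm² minus the doubly-counted overlap 56.25 mm² gives 487.61 mm² — area = 487.61 mm²; the 14.5×7.5 cube at (7, 0) contributes its full rectangle (area 108.75 mm²); Taking the intersection: the 14.5×7.5 cube at (7, 0) partially overlaps that combined region; clipping to the common part keeps 105.00 mm² — area = 105.00 mm²; (whole slice rotated 25° about Z — lengths, areas and connectivity unchanged). At z = 12: the sphere is not intersected at this z (|z−center|=7.000 > r=5); the cube at (7.5, -1.5) is present — its section is the full 17×25 rectangle (area 425.00 mm²); the cube at (14, -0.5) (footprint 7.5×7.5) is included at this height (area 56.25 mm²); the cylinder at (2, 6.5) is absent (z outside [8, 11.5]); Taking the union: the 7.5×7.5 cube at (14, -0.5) lies entirely inside the 17×25 cube at (7.5, -1.5), so the union is just the 17×25 cube at (7.5, -1.5) — area = 425.00 mm²; the cube at (7, 0) is present — its section is the full 14.5×7.5 rectangle (area 108.75 mm²); Taking the intersection: the 14.5×7.5 cube at (7, 0) partially overlaps the result so far; clipping to the common part keeps 105.00 mm² — area = 105.00 mm²; (rotated 25° about Z; rotation is an isometry so areas/perimeters/island counts are preserved). Checking containment: the cross-section at z = 12 is a subset of the cross-section at z = 7.2.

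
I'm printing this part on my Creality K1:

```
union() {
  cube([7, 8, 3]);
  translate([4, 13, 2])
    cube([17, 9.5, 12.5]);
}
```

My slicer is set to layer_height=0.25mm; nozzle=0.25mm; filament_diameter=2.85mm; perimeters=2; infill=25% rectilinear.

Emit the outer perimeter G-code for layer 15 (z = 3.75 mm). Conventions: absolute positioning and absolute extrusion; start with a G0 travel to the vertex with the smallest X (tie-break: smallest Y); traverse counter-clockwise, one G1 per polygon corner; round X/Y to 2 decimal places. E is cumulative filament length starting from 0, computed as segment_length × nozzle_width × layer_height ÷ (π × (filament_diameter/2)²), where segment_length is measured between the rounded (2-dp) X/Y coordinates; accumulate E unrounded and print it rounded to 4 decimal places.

At z = 3.75 mm: the cube is absent (z outside [0, 3]); the cube at (4, 13) is present — its section is the full 17×9.5 rectangle; Merging all regions: only the 17×9.5 cube at (4, 13) is present, so the union is just that shape — 1 connected region. The outline is a single polygon with 4 vertices. Extrusion per mm of travel: 0.25 × 0.25 / (π × 1.425²) = 0.009797. Accumulating E over each segment gives final E = 0.5192.

G0 X4.00 Y13.00 Z3.75
G1 X21.00 Y13.00 E0.1666
G1 X21.00 Y22.50 E0.2596
G1 X4.00 Y22.50 E0.4262
G1 X4.00 Y13.00 E0.5192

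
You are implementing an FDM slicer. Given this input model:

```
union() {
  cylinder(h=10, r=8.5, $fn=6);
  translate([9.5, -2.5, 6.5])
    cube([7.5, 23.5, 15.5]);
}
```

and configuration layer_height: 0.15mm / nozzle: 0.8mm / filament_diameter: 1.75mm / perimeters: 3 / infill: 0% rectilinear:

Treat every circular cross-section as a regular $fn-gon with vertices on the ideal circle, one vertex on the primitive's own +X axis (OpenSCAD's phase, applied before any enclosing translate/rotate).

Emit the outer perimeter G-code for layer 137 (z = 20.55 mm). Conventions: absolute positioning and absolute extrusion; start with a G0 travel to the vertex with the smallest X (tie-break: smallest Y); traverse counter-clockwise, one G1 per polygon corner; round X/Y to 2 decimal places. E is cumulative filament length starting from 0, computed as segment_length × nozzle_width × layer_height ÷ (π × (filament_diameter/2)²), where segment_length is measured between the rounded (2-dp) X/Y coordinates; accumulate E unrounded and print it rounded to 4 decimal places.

At z = 20.55 mm: the cylinder is not intersected at this z (z outside [0, 10]); the cube at (9.5, -2.5) is present — its section is the full 7.5×23.5 rectangle; Taking the union: only the 7.5×23.5 cube at (9.5, -2.5) is present, so the union is just that shape — 1 connected region. The outline is a single polygon with 4 vertices. Extrusion per mm of travel: 0.8 × 0.15 / (π × 0.875²) = 0.049890. Accumulating E over each segment gives final E = 3.0932.

G0 X9.50 Y-2.50 Z20.55
G1 X17.00 Y-2.50 E0.3742
G1 X17.00 Y21.00 E1.5466
G1 X9.50 Y21.00 E1.9208
G1 X9.50 Y-2.50 E3.0932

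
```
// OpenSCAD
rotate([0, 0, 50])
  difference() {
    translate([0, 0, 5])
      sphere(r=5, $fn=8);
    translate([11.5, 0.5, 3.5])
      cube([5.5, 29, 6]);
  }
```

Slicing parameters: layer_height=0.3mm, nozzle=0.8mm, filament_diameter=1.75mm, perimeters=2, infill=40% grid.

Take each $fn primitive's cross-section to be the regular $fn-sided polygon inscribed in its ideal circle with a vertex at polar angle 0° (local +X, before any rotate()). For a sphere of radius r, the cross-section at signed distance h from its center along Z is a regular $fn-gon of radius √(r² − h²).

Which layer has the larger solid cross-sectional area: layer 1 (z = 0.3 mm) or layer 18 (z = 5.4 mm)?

layer 18 (z = 5.4 mm)

Layer 1 (z = 0.3): the sphere: section is a regular 8-gon, circumradius = √(r²−h²) = √(5²−4.7²) = 1.706 (area = (8/2)·1.706²·sin(360°/8) = 8.23 mm²); the cube at (11.5, 0.5) is absent (z outside [3.5, 9.5]); After the difference (first − rest): none of the subtracted shapes is present at this height, so the r=5 sphere is unchanged — area = 8.23 mm²; (rotated 50° about Z; rotation is an isometry so areas/perimeters/island counts are preserved). So its area = 8.23 mm². Layer 18 (z = 5.4): the r=5 sphere slices to a regular 8-gon of circumradius 4.984 (√(r²−h²) with h=0.4 from center) (area = (8/2)·4.984²·sin(360°/8) = 70.26 mm²); the cube at (11.5, 0.5) is present — its section is the full 5.5×29 rectangle (area 159.50 mm²); Subtracting the remaining from the first: starting from the r=5 sphere (70.26 mm²), the 5.5×29 cube at (11.5, 0.5) misses the remaining region (no effect) — area = 70.26 mm²; (whole slice rotated 50° about Z — lengths, areas and connectivity unchanged). So its area = 70.26 mm². Layer 18 is larger (70.26 vs 8.23 mm²).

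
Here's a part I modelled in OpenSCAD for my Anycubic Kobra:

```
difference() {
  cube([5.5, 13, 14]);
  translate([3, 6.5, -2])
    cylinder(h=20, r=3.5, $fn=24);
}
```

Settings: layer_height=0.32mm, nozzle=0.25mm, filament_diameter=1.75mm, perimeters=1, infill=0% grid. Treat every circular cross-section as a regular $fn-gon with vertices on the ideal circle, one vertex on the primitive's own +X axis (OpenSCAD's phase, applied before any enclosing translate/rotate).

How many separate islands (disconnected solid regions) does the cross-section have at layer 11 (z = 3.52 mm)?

2

At z = 3.52 mm: the 5.5×13 cube contributes its full rectangle; the cylinder at (3, 6.5): section is a regular 24-gon, circumradius r=3.5; After the difference (first − rest): starting from the 5.5×13 cube, the r=3.5 cylinder at (3, 6.5) partially overlaps it — only the 33.64 mm² overlap (of its 38.05 mm²) is removed, clipping the outline — 2 connected regions. Overall, the cross-section has 2 separate islands. Island count = 2.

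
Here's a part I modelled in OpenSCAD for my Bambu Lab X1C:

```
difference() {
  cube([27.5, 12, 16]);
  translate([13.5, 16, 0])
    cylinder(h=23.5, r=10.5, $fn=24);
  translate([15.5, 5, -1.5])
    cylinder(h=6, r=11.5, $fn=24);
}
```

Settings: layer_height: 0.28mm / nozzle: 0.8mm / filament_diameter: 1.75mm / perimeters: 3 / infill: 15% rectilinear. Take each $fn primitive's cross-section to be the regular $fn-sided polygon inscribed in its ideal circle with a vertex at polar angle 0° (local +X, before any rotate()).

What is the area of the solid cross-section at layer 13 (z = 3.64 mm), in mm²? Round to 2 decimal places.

At z = 3.64 mm: the 27.5×12 cube contributes its full rectangle (area 330.00 mm²); the cylinder at (13.5, 16): section is a regular 24-gon, circumradius r=10.5 (area = (24/2)·10.500²·sin(360°/24) = 342.42 mm²); the r=11.5 cylinder at (15.5, 5) contributes a regular 24-gon of circumradius 11.5 (area = (24/2)·11.500²·sin(360°/24) = 410.75 mm²); After the difference (first − rest): starting from the 27.5×12 cube (330.00 mm²), the r=10.5 cylinder at (13.5, 16) partially overlaps it — only the 89.78 mm² overlap (of its 342.42 mm²) is removed, clipping the outline; the r=11.5 cylinder at (15.5, 5) partially overlaps it — only the 173.08 mm² overlap (of its 410.75 mm²) is removed, clipping the outline — area = 67.14 mm². Overall, the cross-section has 2 separate islands. Net area = 67.14 mm².

67.14 mm²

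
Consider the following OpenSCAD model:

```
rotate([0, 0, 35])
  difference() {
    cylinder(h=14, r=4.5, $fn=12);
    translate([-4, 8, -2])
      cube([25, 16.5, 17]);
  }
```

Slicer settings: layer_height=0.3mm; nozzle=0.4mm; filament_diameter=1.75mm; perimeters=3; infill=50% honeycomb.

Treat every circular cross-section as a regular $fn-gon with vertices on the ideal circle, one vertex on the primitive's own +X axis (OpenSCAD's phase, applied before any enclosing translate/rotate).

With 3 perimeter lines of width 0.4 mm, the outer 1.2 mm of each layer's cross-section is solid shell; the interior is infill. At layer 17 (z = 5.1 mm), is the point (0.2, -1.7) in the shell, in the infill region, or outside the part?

At z = 5.1 mm: the r=4.5 cylinder gives a regular 12-gon of circumradius 4.5 (constant along its height); the cube at (-4, 8) (footprint 25×16.5) is included at this height; Taking the first minus the rest: starting from the r=4.5 cylinder, the 25×16.5 cube at (-4, 8) misses the remaining region (no effect) — 1 connected region; (whole slice rotated 35° about Z — lengths, areas and connectivity unchanged). Overall, the cross-section is a single solid region. Undo the 35° rotation: the query point maps to (-0.811, -1.507) in the un-rotated model frame. The nearest boundary edge runs (-0.00, -4.50)→(-2.25, -3.90); distance from the point to it = 2.68 mm. The point is inside the cross-section and 2.68 mm from the nearest boundary — more than the 1.2 mm shell width (3 × 0.4), so it's in the infill interior.

infill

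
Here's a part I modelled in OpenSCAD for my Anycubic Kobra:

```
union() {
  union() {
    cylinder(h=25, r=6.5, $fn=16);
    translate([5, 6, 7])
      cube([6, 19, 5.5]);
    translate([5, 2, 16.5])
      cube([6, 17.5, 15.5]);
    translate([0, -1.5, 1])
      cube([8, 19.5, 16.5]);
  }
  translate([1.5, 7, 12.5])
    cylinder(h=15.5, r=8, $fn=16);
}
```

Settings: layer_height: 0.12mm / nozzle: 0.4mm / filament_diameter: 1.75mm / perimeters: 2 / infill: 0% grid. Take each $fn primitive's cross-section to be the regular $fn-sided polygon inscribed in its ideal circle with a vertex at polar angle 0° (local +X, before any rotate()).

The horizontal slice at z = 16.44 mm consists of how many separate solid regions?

1

At z = 16.44 mm: the cylinder: section is a regular 16-gon, circumradius r=6.5; the cube at (5, 6) is not intersected at this z (z outside [7, 12.5]); the cube at (5, 2) is absent (z outside [16.5, 32]); the cube at (0, -1.5) (footprint 8×19.5) is included at this height; Merging all regions: the regions partially overlap (shared area 41.86 mm²), so overlapping operands fuse into one piece — 1 connected region; the r=8 cylinder at (1.5, 7) contributes a regular 16-gon of circumradius 8; Merging all regions: the regions partially overlap (shared area 139.75 mm²), so overlapping operands fuse into one piece — 1 connected region. The result has 1 disconnected region.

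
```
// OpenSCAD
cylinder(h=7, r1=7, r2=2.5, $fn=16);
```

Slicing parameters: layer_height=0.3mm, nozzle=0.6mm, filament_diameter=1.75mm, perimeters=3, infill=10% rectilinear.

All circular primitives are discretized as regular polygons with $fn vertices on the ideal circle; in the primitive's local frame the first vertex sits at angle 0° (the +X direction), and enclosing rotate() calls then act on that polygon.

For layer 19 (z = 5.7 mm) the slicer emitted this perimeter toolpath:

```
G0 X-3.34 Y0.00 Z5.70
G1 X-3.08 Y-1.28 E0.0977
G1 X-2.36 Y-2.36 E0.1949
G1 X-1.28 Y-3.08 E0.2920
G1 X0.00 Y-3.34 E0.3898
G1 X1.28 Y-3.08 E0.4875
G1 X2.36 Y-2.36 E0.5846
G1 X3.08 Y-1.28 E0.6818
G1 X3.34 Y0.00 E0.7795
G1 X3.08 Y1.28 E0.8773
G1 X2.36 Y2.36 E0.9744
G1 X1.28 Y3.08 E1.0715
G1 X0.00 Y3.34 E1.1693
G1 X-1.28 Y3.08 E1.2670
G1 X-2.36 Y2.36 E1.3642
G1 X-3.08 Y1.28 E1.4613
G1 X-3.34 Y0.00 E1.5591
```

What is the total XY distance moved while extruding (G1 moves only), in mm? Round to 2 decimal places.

20.83 mm

Sum the Euclidean lengths of each G1 segment: total = 20.83 mm.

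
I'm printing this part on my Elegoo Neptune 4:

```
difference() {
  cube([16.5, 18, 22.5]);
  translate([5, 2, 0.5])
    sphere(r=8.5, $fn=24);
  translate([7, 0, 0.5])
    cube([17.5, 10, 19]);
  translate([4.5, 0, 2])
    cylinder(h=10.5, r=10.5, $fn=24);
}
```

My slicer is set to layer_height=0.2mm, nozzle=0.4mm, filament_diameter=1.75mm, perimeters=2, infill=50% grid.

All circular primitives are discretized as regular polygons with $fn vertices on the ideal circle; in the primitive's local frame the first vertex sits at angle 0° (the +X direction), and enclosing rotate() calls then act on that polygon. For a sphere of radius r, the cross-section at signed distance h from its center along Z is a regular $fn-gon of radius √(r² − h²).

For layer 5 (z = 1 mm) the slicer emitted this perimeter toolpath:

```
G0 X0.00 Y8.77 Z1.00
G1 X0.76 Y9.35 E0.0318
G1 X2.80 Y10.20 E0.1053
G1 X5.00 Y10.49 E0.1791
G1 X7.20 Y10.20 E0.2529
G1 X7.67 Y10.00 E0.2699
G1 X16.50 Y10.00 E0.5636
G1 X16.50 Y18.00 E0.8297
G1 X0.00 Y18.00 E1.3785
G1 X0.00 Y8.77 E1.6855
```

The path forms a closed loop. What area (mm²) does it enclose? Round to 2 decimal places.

131.61 mm²

Apply the shoelace formula to the sequence of (X, Y) vertices; enclosed area = 131.61 mm².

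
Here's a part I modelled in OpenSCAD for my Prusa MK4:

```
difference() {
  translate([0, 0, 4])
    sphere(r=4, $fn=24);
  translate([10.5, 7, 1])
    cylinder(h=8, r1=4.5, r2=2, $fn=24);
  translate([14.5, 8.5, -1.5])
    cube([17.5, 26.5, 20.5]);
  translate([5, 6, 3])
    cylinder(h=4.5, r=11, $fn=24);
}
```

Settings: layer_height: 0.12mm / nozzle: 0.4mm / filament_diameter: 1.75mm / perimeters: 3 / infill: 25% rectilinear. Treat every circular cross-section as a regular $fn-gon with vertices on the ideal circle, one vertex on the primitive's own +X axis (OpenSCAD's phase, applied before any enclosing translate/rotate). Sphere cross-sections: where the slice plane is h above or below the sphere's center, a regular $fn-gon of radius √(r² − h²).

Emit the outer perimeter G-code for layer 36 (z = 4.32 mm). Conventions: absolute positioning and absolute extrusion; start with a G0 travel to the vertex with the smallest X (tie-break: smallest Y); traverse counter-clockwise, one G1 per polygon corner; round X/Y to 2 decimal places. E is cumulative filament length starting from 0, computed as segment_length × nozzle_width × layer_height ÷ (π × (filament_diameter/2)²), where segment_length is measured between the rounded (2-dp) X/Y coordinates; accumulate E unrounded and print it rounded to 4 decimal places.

G0 X-3.95 Y-0.24 Z4.32
G1 X-3.85 Y-1.03 E0.0159
G1 X-3.45 Y-1.99 E0.0366
G1 X-2.82 Y-2.82 E0.0574
G1 X-1.99 Y-3.45 E0.0782
G1 X-1.03 Y-3.85 E0.0990
G1 X0.00 Y-3.99 E0.1197
G1 X0.46 Y-3.93 E0.1290
G1 X-0.50 Y-3.53 E0.1497
G1 X-2.78 Y-1.78 E0.2071
G1 X-3.95 Y-0.24 E0.2457

At z = 4.32 mm: the sphere: section is a regular 24-gon, circumradius = √(r²−h²) = √(4²−0.32²) = 3.987; the cone at (10.5, 7) contributes a regular 24-gon of circumradius 3.462 (interpolated between r1=4.5 and r2=2 at t=0.415); the 17.5×26.5 cube at (14.5, 8.5) contributes its full rectangle; the r=11 cylinder at (5, 6) gives a regular 24-gon of circumradius 11 (constant along its height); Taking the first minus the rest: starting from the r=4 sphere, the cone at (10.5, 7) misses the remaining region (no effect); the 17.5×26.5 cube at (14.5, 8.5) misses the remaining region (no effect); the r=11 cylinder at (5, 6) partially overlaps it — only the 46.02 mm² overlap (of its 375.81 mm²) is removed, clipping the outline — 1 connected region. The outline is a single polygon with 10 vertices. Extrusion per mm of travel: 0.4 × 0.12 / (π × 0.875²) = 0.019956. Accumulating E over each segment gives final E = 0.2457.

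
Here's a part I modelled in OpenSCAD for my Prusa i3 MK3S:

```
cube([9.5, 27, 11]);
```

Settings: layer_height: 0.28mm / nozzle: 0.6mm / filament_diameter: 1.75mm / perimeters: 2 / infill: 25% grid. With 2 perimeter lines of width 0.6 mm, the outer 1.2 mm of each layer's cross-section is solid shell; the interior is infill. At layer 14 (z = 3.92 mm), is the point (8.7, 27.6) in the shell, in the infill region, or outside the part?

outside

At z = 3.92 mm: the cube is present — its section is the full 9.5×27 rectangle. Overall, the cross-section is a single solid region. The nearest boundary edge runs (9.50, 27.00)→(0.00, 27.00); distance from the point to it = 0.60 mm. The point is not inside any of the regions above, so it lies outside the cross-section (0.60 mm from the nearest boundary).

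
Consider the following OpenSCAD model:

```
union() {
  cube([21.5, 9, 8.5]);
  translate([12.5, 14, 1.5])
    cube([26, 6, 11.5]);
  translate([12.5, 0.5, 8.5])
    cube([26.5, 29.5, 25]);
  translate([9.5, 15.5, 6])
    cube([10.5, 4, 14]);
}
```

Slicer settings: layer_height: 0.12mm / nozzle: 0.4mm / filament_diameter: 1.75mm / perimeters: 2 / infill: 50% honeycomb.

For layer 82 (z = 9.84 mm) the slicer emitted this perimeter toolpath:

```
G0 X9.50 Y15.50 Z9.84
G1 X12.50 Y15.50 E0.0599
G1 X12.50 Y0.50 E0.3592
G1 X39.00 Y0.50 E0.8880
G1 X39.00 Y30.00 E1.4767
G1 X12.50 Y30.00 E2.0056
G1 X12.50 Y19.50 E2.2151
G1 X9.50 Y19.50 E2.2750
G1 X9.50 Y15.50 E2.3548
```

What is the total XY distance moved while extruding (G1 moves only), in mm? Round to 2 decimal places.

Sum the Euclidean lengths of each G1 segment: total = 118.00 mm.

118.00 mm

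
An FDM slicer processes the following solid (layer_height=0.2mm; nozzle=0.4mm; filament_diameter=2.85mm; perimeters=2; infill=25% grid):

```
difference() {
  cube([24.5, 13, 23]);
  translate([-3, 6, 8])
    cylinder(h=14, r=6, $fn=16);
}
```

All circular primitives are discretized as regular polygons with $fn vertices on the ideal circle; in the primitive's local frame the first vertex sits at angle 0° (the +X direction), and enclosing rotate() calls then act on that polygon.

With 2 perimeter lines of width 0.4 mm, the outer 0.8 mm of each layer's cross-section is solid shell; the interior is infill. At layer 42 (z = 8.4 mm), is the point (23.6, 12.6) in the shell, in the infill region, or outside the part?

shell

At z = 8.4 mm: the cube is present — its section is the full 24.5×13 rectangle; the r=6 cylinder at (-3, 6) contributes a regular 16-gon of circumradius 6; Subtracting the remaining from the first: starting from the 24.5×13 cube, the r=6 cylinder at (-3, 6) partially overlaps it — only the 21.13 mm² overlap (of its 110.21 mm²) is removed, clipping the outline — 1 connected region. Overall, the cross-section is a single solid region. The nearest boundary edge runs (0.00, 13.00)→(24.50, 13.00); distance from the point to it = 0.40 mm. The point is inside the cross-section, 0.40 mm from the nearest boundary — within the 0.8 mm shell band (2 × 0.4).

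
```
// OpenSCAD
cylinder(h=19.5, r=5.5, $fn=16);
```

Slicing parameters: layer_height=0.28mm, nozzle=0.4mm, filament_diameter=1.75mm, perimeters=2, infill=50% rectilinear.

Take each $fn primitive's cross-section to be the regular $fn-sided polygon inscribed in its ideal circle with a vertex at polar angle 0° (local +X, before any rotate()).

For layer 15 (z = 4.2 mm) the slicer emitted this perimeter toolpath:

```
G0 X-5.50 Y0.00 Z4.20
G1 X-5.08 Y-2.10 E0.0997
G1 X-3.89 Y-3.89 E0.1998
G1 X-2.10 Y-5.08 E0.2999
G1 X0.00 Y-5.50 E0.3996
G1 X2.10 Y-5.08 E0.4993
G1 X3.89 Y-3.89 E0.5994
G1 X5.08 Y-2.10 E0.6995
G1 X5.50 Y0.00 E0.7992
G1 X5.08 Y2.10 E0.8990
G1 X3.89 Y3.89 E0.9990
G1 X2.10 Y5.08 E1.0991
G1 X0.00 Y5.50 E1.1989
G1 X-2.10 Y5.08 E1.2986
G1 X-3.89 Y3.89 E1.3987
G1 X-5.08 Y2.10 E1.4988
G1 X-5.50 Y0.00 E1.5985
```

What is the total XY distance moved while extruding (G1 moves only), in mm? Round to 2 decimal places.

Sum the Euclidean lengths of each G1 segment: total = 34.33 mm.

34.33 mm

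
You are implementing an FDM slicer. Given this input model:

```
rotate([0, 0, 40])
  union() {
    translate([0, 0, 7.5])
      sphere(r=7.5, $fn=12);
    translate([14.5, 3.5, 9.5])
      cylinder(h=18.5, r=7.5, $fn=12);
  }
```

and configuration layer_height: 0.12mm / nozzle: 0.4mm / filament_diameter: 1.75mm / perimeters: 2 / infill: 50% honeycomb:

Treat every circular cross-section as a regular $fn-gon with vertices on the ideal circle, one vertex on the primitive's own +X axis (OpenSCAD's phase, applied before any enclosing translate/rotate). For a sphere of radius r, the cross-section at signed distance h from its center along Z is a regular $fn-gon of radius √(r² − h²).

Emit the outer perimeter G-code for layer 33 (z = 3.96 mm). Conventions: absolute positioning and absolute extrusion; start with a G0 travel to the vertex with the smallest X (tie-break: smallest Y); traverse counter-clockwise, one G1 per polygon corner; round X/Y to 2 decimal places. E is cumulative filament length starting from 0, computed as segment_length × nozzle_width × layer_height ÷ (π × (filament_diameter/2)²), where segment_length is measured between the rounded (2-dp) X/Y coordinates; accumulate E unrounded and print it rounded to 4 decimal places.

G0 X-6.51 Y-1.15 Z3.96
G1 X-5.07 Y-4.25 E0.0682
G1 X-2.26 Y-6.21 E0.1366
G1 X1.15 Y-6.51 E0.2049
G1 X4.25 Y-5.07 E0.2731
G1 X6.21 Y-2.26 E0.3415
G1 X6.51 Y1.15 E0.4098
G1 X5.07 Y4.25 E0.4780
G1 X2.26 Y6.21 E0.5464
G1 X-1.15 Y6.51 E0.6147
G1 X-4.25 Y5.07 E0.6829
G1 X-6.21 Y2.26 E0.7513
G1 X-6.51 Y-1.15 E0.8196

At z = 3.96 mm: the r=7.5 sphere slices to a regular 12-gon of circumradius 6.612 (√(r²−h²) with h=3.54 from center); the cylinder at (14.5, 3.5) is absent (z outside [9.5, 28]); Combining (union): only the r=7.5 sphere is present, so the union is just that shape — 1 connected region; (rotated 40° about Z; rotation is an isometry so areas/perimeters/island counts are preserved). The outline is a single polygon with 12 vertices. Extrusion per mm of travel: 0.4 × 0.12 / (π × 0.875²) = 0.019956. Accumulating E over each segment gives final E = 0.8196.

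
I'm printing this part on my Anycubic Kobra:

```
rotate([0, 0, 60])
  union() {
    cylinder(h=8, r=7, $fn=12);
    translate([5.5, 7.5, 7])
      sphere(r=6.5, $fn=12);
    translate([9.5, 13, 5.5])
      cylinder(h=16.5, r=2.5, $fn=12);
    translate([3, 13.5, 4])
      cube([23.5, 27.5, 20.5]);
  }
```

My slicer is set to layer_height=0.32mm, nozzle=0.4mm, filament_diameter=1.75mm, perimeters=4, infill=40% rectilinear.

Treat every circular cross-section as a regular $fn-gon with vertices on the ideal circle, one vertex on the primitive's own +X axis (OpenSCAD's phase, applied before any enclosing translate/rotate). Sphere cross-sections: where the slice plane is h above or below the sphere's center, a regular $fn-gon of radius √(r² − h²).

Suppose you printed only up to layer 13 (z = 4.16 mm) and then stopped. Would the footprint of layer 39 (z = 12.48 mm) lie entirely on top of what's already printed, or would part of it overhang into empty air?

part overhangs

Compare the two slices. At z = 4.16: the r=7 cylinder contributes a regular 12-gon of circumradius 7 (area = (12/2)·7.000²·sin(360°/12) = 147.00 mm²); the r=6.5 sphere at (5.5, 7.5) slices to a regular 12-gon of circumradius 5.847 (√(r²−h²) with h=2.84 from center) (area = (12/2)·5.847²·sin(360°/12) = 102.55 mm²); the cylinder at (9.5, 13) is absent (z outside [5.5, 22]); the 23.5×27.5 cube at (3, 13.5) contributes its full rectangle (area 646.25 mm²); Combining (union): the regions partially overlap — summed areas 895.80 mm² minus the doubly-counted overlap 18.74 mm² gives 877.06 mm² — area = 877.06 mm²; (whole slice rotated 60° about Z — lengths, areas and connectivity unchanged). At z = 12.48: the cylinder does not reach this height (z outside [0, 8]); the r=6.5 sphere at (5.5, 7.5) slices to a regular 12-gon of circumradius 3.496 (√(r²−h²) with h=5.48 from center) (area = (12/2)·3.496²·sin(360°/12) = 36.66 mm²); the r=2.5 cylinder at (9.5, 13) gives a regular 12-gon of circumradius 2.5 (constant along its height) (area = (12/2)·2.500²·sin(360°/12) = 18.75 mm²); the cube at (3, 13.5) is present — its section is the full 23.5×27.5 rectangle (area 646.25 mm²); Combining (union): the regions partially overlap — summed areas 701.66 mm² minus the doubly-counted overlap 6.94 mm² gives 694.72 mm² — area = 694.72 mm²; (whole slice rotated 60° about Z — lengths, areas and connectivity unchanged). Checking containment: at z = 12.48 the cross-section extends beyond the z = 4.16 cross-section by about 8.14 mm².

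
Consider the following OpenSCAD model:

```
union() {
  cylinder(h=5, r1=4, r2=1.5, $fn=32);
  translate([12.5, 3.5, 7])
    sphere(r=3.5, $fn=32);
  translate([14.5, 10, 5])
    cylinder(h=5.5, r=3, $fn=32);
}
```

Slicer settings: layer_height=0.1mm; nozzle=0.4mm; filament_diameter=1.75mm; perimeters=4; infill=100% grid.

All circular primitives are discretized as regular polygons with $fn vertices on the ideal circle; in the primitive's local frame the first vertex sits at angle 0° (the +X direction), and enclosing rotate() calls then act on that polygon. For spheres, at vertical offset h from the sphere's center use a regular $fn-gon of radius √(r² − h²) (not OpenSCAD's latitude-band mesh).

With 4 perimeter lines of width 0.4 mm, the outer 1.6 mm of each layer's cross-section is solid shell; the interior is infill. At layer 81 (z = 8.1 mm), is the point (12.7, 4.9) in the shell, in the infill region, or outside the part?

infill

At z = 8.1 mm: the cone does not reach this height (z outside [0, 5]); the r=3.5 sphere at (12.5, 3.5) slices to a regular 32-gon of circumradius 3.323 (√(r²−h²) with h=1.1 from center); the r=3 cylinder at (14.5, 10) gives a regular 32-gon of circumradius 3 (constant along its height); Merging all regions: the 2 present regions are separate (no shared area or edge), so areas and boundary lengths simply add and each stays a separate island — 2 connected regions. Overall, the cross-section has 2 separate islands. The nearest boundary edge runs (12.50, 6.82)→(13.15, 6.76); distance from the point to it = 1.89 mm. (Shell/infill is judged within the island containing the point — the largest one.) The point is inside the cross-section and 1.89 mm from the nearest boundary — more than the 1.6 mm shell width (4 × 0.4), so it's in the infill interior.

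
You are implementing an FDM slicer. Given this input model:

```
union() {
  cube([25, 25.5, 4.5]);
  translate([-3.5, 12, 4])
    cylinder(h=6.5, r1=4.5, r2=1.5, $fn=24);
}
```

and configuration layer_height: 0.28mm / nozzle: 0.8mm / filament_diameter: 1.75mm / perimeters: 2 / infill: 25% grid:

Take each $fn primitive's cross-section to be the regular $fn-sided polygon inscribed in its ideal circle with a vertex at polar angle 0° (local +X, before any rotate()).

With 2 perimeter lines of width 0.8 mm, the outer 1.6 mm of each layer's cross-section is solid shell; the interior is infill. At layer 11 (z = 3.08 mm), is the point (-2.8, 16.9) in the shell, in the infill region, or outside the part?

At z = 3.08 mm: the cube is present — its section is the full 25×25.5 rectangle; the cone at (-3.5, 12) does not reach this height (z outside [4, 10.5]); Taking the union: only the 25×25.5 cube is present, so the union is just that shape — 1 connected region. Overall, the cross-section is a single solid region. The nearest boundary edge runs (0.00, 25.50)→(0.00, 0.00); distance from the point to it = 2.80 mm. The point is not inside any of the regions above, so it lies outside the cross-section (2.80 mm from the nearest boundary).

outside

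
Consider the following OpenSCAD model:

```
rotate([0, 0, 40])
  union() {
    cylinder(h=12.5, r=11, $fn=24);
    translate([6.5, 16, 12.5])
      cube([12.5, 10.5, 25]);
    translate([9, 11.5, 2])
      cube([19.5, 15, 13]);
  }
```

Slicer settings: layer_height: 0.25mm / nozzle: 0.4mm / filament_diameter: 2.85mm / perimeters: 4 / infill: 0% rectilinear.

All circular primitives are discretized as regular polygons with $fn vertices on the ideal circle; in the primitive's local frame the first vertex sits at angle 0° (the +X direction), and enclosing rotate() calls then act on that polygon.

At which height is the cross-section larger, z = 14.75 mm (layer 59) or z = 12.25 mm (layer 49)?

Layer 59 (z = 14.75): the cylinder does not reach this height (z outside [0, 12.5]); the 12.5×10.5 cube at (6.5, 16) contributes its full rectangle (area 131.25 mm²); the cube at (9, 11.5) is present — its section is the full 19.5×15 rectangle (area 292.50 mm²); Taking the union: the regions partially overlap — summed areas 423.75 mm² minus the doubly-counted overlap 105.00 mm² gives 318.75 mm² — area = 318.75 mm²; (whole slice rotated 40° about Z — lengths, areas and connectivity unchanged). So its area = 318.75 mm². Layer 49 (z = 12.25): the cylinder: section is a regular 24-gon, circumradius r=11 (area = (24/2)·11.000²·sin(360°/24) = 375.81 mm²); the cube at (6.5, 16) is not intersected at this z (z outside [12.5, 37.5]); the cube at (9, 11.5) (footprint 19.5×15) is included at this height (area 292.50 mm²); Merging all regions: the 2 present regions are separate (no shared area or edge), so areas and boundary lengths simply add and each stays a separate island — area = 668.31 mm²; (whole slice rotated 40° about Z — lengths, areas and connectivity unchanged). So its area = 668.31 mm². Layer 49 is larger (668.31 vs 318.75 mm²).

layer 49 (z = 12.25 mm)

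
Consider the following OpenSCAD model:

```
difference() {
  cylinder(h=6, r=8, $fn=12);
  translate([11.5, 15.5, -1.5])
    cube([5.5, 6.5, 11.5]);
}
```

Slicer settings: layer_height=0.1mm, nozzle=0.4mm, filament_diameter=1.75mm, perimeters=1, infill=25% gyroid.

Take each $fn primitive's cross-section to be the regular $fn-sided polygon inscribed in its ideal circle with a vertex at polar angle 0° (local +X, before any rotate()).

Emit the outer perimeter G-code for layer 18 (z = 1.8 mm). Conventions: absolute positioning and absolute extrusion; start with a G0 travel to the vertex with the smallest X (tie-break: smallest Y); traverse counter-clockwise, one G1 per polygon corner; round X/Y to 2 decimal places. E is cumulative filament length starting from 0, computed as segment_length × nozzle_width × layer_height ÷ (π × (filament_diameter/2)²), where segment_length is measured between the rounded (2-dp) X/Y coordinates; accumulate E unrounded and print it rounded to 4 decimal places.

G0 X-8.00 Y0.00 Z1.80
G1 X-6.93 Y-4.00 E0.0689
G1 X-4.00 Y-6.93 E0.1378
G1 X0.00 Y-8.00 E0.2066
G1 X4.00 Y-6.93 E0.2755
G1 X6.93 Y-4.00 E0.3444
G1 X8.00 Y0.00 E0.4133
G1 X6.93 Y4.00 E0.4821
G1 X4.00 Y6.93 E0.5510
G1 X0.00 Y8.00 E0.6199
G1 X-4.00 Y6.93 E0.6887
G1 X-6.93 Y4.00 E0.7577
G1 X-8.00 Y0.00 E0.8265

At z = 1.8 mm: the r=8 cylinder contributes a regular 12-gon of circumradius 8; the cube at (11.5, 15.5) is present — its section is the full 5.5×6.5 rectangle; Taking the first minus the rest: starting from the r=8 cylinder, the 5.5×6.5 cube at (11.5, 15.5) misses the remaining region (no effect) — 1 connected region. The outline is a single polygon with 12 vertices. Extrusion per mm of travel: 0.4 × 0.1 / (π × 0.875²) = 0.016630. Accumulating E over each segment gives final E = 0.8265.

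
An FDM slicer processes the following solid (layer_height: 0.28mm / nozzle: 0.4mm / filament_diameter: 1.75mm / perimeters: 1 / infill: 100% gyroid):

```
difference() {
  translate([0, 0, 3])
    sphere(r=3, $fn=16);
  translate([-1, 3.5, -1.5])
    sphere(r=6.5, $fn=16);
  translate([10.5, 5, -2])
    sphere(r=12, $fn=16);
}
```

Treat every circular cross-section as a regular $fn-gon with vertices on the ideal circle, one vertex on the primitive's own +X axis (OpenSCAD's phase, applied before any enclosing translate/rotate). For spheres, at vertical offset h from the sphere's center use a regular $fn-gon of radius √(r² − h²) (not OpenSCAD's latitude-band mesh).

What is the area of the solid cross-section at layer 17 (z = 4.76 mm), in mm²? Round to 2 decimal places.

At z = 4.76 mm: the sphere: section is a regular 16-gon, circumradius = √(r²−h²) = √(3²−1.76²) = 2.429 (area = (16/2)·2.429²·sin(360°/16) = 18.07 mm²); the r=6.5 sphere at (-1, 3.5) slices to a regular 16-gon of circumradius 1.750 (√(r²−h²) with h=6.26 from center) (area = (16/2)·1.750²·sin(360°/16) = 9.38 mm²); the r=12 sphere at (10.5, 5) slices to a regular 16-gon of circumradius 9.915 (√(r²−h²) with h=6.76 from center) (area = (16/2)·9.915²·sin(360°/16) = 300.95 mm²); After the difference (first − rest): starting from the r=3 sphere (18.07 mm²), the r=6.5 sphere at (-1, 3.5) partially overlaps it — only the 0.63 mm² overlap (of its 9.38 mm²) is removed, clipping the outline; the r=12 sphere at (10.5, 5) partially overlaps it — only the 1.11 mm² overlap (of its 300.95 mm²) is removed, clipping the outline — area = 16.34 mm². Overall, the cross-section is a single solid region. Net area = 16.34 mm².

16.34 mm²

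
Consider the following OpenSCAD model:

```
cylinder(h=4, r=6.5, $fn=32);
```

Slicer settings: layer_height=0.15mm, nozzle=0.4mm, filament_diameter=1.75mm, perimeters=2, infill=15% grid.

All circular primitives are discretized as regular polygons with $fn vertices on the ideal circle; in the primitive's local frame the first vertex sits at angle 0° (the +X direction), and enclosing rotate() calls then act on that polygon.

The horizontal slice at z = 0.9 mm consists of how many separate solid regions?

1

At z = 0.9 mm: the r=6.5 cylinder gives a regular 32-gon of circumradius 6.5 (constant along its height). The result has 1 disconnected region.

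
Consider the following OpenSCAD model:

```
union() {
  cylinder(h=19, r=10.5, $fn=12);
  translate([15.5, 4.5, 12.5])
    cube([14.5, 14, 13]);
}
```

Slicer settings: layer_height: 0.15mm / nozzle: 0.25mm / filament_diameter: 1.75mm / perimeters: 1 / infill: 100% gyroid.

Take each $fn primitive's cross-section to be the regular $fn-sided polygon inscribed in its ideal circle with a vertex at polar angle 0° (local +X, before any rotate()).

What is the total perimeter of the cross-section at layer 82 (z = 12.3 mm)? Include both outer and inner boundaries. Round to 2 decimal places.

65.22 mm

At z = 12.3 mm: the r=10.5 cylinder contributes a regular 12-gon of circumradius 10.5 (perimeter = 2·12·10.500·sin(180°/12) = 65.22 mm); the cube at (15.5, 4.5) does not reach this height (z outside [12.5, 25.5]); Combining (union): only the r=10.5 cylinder is present, so the union is just that shape — boundary = 65.22 mm. Overall, the cross-section is a single solid region. Total boundary length (outer) = 65.22 mm.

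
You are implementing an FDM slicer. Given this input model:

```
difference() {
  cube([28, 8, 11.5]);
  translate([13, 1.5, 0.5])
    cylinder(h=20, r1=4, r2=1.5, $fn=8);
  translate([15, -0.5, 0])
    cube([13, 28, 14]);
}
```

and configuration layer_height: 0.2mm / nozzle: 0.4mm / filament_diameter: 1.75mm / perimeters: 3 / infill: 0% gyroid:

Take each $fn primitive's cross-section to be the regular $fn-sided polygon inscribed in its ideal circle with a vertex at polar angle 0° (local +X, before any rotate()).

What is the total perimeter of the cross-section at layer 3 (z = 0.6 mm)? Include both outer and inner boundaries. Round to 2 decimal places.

At z = 0.6 mm: the cube is present — its section is the full 28×8 rectangle (perimeter 72.00 mm); the cone at (13, 1.5): at t=0.005 of its height the radius interpolates to r₁+(r₂−r₁)t = 3.987, giving a regular 8-gon of that circumradius (perimeter = 2·8·3.987·sin(180°/8) = 24.42 mm); the 13×28 cube at (15, -0.5) contributes its full rectangle (perimeter 82.00 mm); Taking the first minus the rest: starting from the 28×8 cube, the cone at (13, 1.5) partially overlaps it — only the 33.52 mm² overlap (of its 44.97 mm²) is removed, clipping the outline; the 13×28 cube at (15, -0.5) partially overlaps it — only the 97.39 mm² overlap (of its 364.00 mm²) is removed, clipping the outline — boundary = 45.87 mm. Overall, the cross-section is a single solid region. Total boundary length (outer) = 45.87 mm.

45.87 mm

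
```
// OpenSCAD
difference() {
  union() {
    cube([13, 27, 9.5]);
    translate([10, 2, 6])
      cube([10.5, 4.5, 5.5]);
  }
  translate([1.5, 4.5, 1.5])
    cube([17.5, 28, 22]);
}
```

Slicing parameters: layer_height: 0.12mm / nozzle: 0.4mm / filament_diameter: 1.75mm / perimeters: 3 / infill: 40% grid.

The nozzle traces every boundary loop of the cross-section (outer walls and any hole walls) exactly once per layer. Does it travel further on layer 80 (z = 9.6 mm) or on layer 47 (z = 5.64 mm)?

layer 47 (z = 5.64 mm)

Layer 80 (z = 9.6): the cube is not intersected at this z (z outside [0, 9.5]); the 10.5×4.5 cube at (10, 2) contributes its full rectangle (perimeter 30.00 mm); Merging all regions: only the 10.5×4.5 cube at (10, 2) is present, so the union is just that shape — boundary = 30.00 mm; the cube at (1.5, 4.5) (footprint 17.5×28) is included at this height (perimeter 91.00 mm); Taking the first minus the rest: starting from the result so far, the 17.5×28 cube at (1.5, 4.5) partially overlaps it — only the 18.00 mm² overlap (of its 490.00 mm²) is removed, clipping the outline — boundary = 30.00 mm. So its perimeter = 30.00 mm. Layer 47 (z = 5.64): the 13×27 cube contributes its full rectangle (perimeter 80.00 mm); the cube at (10, 2) is absent (z outside [6, 11.5]); Taking the union: only the 13×27 cube is present, so the union is just that shape — boundary = 80.00 mm; the cube at (1.5, 4.5) is present — its section is the full 17.5×28 rectangle (perimeter 91.00 mm); After the difference (first − rest): starting from that combined region, the 17.5×28 cube at (1.5, 4.5) partially overlaps it — only the 258.75 mm² overlap (of its 490.00 mm²) is removed, clipping the outline — boundary = 80.00 mm. So its perimeter = 80.00 mm. Layer 47 is larger (80.00 vs 30.00 mm).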